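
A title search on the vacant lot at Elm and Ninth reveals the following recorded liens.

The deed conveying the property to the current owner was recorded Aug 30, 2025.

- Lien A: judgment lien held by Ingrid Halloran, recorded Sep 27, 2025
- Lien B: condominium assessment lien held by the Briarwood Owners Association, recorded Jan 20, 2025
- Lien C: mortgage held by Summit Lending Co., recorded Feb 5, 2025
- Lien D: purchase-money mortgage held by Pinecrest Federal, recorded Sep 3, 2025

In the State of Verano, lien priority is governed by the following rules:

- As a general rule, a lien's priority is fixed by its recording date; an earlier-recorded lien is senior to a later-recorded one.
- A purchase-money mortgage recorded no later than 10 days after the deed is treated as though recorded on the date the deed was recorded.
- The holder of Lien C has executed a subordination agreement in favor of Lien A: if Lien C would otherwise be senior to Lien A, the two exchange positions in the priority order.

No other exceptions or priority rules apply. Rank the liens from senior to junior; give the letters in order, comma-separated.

First, effective dates: D's effective date is the deed date, Aug 30, 2025.
By effective date: B (Jan 20, 2025), C (Feb 5, 2025), D (Aug 30, 2025), A (Sep 27, 2025).
C would otherwise be senior to A, so under the subordination agreement C and A exchange positions.

B, A, D, C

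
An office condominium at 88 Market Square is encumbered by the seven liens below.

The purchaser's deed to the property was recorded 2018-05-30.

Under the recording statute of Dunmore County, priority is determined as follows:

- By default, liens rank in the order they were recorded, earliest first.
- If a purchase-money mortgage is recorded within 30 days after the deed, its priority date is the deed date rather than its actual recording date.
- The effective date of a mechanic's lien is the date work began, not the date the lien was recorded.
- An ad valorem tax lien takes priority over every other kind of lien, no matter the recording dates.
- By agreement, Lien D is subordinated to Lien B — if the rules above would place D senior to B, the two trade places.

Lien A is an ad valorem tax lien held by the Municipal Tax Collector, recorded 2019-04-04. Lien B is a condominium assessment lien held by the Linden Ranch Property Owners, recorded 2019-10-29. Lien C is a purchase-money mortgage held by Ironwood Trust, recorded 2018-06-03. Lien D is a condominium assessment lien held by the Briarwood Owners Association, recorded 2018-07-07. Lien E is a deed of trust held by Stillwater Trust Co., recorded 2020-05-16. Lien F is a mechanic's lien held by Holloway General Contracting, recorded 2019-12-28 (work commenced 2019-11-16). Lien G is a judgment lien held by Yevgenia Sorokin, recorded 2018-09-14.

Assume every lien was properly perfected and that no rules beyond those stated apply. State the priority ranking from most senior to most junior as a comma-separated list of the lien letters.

Adjusting effective dates: C's effective date is the deed date, 2018-05-30; F relates back to 2019-11-16 (work commenced).
A is an ad valorem tax lien and takes priority over every other lien.
The other liens, earliest effective date first: C (2018-05-30), D (2018-07-07), G (2018-09-14), B (2019-10-29), F (2019-11-16), E (2020-05-16).
The subordination applies — D was senior to B — so D and B swap.

A, C, B, G, D, F, E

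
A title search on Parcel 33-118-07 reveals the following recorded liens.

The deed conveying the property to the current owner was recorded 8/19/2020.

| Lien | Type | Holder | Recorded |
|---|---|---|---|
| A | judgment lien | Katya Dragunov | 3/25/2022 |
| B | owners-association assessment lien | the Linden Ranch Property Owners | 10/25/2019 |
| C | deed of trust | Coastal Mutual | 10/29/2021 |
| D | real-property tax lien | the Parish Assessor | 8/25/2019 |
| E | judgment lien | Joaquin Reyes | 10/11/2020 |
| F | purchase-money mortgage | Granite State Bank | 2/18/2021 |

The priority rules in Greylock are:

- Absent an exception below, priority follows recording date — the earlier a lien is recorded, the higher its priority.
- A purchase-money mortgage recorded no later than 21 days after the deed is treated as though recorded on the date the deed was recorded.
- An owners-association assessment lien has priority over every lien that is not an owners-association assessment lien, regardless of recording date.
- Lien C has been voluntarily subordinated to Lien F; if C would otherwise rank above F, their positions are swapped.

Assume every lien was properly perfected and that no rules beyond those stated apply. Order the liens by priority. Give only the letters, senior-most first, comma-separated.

Effective dates: F was recorded 183 days after the deed, outside the 21-day window, so it keeps its recording date.
As an owners-association assessment lien, B is senior to every other lien.
Remaining liens by effective date: D (8/25/2019), E (10/11/2020), F (2/18/2021), C (10/29/2021), A (3/25/2022).
C is already junior to F, so the subordination agreement changes nothing.

B, D, E, F, C, A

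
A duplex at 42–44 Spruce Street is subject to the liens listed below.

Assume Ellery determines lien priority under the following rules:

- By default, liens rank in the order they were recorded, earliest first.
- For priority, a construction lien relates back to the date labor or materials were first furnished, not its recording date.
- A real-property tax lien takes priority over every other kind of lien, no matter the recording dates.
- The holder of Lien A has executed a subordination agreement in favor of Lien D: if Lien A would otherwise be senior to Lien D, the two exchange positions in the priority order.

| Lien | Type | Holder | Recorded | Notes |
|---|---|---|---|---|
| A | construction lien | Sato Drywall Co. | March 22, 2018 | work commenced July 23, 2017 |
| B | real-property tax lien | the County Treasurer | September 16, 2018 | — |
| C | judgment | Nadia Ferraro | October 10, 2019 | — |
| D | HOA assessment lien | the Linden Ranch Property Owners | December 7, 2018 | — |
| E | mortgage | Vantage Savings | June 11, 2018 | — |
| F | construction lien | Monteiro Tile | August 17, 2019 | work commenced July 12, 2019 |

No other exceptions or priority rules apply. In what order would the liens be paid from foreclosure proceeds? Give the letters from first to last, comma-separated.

Adjusting effective dates: A is treated as recorded July 23, 2017, the work-commencement date; F relates back to July 12, 2019 (work commenced).
As a real-property tax lien, B is senior to every other lien.
Remaining liens by effective date: A (July 23, 2017), E (June 11, 2018), D (December 7, 2018), F (July 12, 2019), C (October 10, 2019).
A would otherwise be senior to D, so under the subordination agreement A and D exchange positions.

B, D, E, A, F, C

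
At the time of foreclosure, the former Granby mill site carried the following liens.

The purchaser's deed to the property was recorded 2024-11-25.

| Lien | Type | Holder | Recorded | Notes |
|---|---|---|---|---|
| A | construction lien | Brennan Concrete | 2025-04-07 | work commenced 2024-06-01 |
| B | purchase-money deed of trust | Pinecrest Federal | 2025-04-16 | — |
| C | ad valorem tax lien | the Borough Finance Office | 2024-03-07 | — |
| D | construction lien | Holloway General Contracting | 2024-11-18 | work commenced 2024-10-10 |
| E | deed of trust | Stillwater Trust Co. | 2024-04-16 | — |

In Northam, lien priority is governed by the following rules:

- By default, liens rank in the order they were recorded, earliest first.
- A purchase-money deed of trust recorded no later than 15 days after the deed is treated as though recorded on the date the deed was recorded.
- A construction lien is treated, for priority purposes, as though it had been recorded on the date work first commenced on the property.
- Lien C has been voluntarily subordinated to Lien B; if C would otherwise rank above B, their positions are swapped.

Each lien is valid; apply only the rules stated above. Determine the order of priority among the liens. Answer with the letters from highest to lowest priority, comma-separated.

Adjusting effective dates: A is treated as recorded 2024-06-01, the work-commencement date; B was recorded 142 days after the deed, outside the 15-day window, so it keeps its recording date; D's effective date is 2024-10-10, when work began.
Ordering by effective date: C (2024-03-07), E (2024-04-16), A (2024-06-01), D (2024-10-10), B (2025-04-16).
C would otherwise be senior to B, so under the subordination agreement C and B exchange positions.

B, E, A, D, C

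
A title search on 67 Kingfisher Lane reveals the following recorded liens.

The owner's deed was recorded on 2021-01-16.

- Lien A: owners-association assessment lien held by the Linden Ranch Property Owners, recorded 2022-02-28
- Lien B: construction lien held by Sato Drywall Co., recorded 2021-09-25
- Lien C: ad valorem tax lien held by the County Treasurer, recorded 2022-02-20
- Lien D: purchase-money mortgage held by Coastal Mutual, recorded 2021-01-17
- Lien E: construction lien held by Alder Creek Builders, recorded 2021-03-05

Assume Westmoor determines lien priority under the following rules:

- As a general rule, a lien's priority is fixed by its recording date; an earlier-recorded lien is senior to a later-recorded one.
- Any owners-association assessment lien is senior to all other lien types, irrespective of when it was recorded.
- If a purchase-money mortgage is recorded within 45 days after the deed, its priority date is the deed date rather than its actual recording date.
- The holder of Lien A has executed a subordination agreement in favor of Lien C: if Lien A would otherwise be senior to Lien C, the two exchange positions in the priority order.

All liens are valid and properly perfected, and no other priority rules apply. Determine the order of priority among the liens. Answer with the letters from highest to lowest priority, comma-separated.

Effective dates after the stated exceptions: D relates back to the deed date 2021-01-16.
A is an owners-association assessment lien and takes priority over every other lien.
Ordering the rest by effective date: D (2021-01-16), E (2021-03-05), B (2021-09-25), C (2022-02-20).
A is senior to C before the subordination, so the two trade places.

C, D, E, B, A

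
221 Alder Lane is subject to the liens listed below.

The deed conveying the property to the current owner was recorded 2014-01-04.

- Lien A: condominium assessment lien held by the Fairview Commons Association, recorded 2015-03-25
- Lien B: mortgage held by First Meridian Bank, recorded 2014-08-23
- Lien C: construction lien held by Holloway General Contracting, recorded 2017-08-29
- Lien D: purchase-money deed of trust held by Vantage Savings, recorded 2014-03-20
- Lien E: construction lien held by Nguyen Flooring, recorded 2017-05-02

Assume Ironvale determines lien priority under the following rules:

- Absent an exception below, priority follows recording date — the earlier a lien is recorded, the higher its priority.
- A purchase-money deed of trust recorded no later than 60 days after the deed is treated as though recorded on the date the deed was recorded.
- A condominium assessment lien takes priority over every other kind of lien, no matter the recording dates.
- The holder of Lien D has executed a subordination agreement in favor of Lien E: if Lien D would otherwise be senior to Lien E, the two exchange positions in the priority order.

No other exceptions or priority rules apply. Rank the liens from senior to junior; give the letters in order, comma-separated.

A, E, B, D, C

Effective dates: D was recorded 75 days after the deed — beyond 60 days — so no relation-back applies.
A is a condominium assessment lien, so it outranks all other liens regardless of date.
Ordering the rest by effective date: D (2014-03-20), B (2014-08-23), E (2017-05-02), C (2017-08-29).
Because D would otherwise rank above E, the subordination swaps them.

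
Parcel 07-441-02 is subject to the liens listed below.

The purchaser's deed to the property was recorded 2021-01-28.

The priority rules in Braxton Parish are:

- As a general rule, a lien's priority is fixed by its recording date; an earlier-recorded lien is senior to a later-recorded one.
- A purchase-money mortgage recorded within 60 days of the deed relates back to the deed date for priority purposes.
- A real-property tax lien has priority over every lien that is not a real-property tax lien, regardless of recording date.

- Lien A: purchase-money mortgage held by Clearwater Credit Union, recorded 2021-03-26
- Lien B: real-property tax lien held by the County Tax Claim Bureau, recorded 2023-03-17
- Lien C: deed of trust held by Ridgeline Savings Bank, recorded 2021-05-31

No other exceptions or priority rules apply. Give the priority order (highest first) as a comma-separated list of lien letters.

B, A, C

Adjusting effective dates: A was recorded within the 60-day window, so its effective date is the deed date 2021-01-28.
B is a real-property tax lien, so it outranks all other liens regardless of date.
Among the remaining liens, by effective date: A (2021-01-28), C (2021-05-31).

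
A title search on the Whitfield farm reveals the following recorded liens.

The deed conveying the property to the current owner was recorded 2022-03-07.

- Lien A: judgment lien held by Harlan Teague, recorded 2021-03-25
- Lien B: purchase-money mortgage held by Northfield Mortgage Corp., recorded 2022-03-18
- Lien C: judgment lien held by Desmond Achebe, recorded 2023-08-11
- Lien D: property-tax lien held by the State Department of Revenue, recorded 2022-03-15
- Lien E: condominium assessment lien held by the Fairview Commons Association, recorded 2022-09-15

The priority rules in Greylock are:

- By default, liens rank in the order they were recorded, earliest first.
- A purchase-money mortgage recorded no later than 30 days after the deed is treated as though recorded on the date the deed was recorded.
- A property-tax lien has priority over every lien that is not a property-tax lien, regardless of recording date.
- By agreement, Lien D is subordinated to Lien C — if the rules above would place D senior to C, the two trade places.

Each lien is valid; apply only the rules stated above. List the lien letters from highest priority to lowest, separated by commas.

Effective dates: B's effective date is the deed date, 2022-03-07.
D is a property-tax lien and takes priority over every other lien.
Among the remaining liens, by effective date: A (2021-03-25), B (2022-03-07), E (2022-09-15), C (2023-08-11).
D would otherwise be senior to C, so under the subordination agreement D and C exchange positions.

C, A, B, E, D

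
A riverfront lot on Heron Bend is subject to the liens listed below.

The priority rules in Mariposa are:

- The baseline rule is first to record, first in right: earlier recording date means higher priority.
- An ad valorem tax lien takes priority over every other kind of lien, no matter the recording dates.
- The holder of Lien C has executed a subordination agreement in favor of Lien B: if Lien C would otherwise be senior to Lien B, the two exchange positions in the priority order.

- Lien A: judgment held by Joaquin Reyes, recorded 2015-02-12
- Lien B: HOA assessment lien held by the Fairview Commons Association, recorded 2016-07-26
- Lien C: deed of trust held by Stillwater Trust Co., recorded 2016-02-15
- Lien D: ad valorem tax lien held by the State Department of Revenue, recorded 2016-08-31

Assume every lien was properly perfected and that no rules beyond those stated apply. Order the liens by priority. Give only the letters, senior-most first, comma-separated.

D, A, B, C

As an ad valorem tax lien, D is senior to every other lien.
Among the remaining liens, by effective date: A (2015-02-12), C (2016-02-15), B (2016-07-26).
C would otherwise be senior to B, so under the subordination agreement C and B exchange positions.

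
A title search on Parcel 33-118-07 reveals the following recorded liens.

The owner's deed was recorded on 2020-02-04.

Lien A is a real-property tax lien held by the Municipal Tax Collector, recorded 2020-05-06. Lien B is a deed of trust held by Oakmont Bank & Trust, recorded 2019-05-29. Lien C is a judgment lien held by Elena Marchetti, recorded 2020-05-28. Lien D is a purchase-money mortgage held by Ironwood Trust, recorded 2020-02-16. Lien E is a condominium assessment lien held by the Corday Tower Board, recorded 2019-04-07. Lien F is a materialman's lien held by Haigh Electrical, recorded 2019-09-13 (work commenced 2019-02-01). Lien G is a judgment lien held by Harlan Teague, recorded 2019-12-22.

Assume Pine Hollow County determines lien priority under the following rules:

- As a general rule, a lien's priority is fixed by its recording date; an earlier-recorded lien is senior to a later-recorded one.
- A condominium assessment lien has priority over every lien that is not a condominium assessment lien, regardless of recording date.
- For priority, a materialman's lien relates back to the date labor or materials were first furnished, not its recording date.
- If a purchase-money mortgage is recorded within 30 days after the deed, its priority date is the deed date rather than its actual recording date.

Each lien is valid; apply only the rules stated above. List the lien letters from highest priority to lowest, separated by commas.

E, F, B, G, D, A, C

Effective dates after the stated exceptions: D relates back to the deed date 2020-02-04; F is treated as recorded 2019-02-01, the work-commencement date.
As a condominium assessment lien, E is senior to every other lien.
Among the remaining liens, by effective date: F (2019-02-01), B (2019-05-29), G (2019-12-22), D (2020-02-04), A (2020-05-06), C (2020-05-28).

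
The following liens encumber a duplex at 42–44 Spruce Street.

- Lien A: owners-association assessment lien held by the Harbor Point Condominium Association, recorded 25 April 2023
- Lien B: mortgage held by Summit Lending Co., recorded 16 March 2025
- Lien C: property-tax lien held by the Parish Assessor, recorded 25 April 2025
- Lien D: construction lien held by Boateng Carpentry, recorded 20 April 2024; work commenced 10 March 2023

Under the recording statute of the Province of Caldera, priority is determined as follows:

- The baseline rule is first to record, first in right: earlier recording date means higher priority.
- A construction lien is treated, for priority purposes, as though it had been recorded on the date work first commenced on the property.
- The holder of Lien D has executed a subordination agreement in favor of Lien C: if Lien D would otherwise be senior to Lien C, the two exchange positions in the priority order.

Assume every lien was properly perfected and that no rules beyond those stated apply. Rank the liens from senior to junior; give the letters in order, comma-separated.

C, A, B, D

Adjusting effective dates: D is treated as recorded 10 March 2023, the work-commencement date.
Sorted by effective date: D (10 March 2023), A (25 April 2023), B (16 March 2025), C (25 April 2025).
D is senior to C before the subordination, so the two trade places.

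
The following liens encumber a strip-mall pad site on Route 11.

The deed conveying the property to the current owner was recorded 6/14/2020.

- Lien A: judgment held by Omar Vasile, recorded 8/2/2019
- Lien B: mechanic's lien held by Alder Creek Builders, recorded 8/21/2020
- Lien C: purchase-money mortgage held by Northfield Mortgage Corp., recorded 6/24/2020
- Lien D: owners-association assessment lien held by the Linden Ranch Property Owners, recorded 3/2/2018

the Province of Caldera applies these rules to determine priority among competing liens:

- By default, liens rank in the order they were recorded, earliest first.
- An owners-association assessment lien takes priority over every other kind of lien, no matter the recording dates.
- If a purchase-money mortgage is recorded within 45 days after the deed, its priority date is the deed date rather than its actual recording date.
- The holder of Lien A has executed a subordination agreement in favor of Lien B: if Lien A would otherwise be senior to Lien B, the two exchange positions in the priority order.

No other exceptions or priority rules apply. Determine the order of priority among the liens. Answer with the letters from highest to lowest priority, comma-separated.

D, B, C, A

Adjusting effective dates: C was recorded within the 45-day window, so its effective date is the deed date 6/14/2020.
D, as an owners-association assessment lien, has superpriority and ranks first.
Remaining liens by effective date: A (8/2/2019), C (6/14/2020), B (8/21/2020).
Because A would otherwise rank above B, the subordination swaps them.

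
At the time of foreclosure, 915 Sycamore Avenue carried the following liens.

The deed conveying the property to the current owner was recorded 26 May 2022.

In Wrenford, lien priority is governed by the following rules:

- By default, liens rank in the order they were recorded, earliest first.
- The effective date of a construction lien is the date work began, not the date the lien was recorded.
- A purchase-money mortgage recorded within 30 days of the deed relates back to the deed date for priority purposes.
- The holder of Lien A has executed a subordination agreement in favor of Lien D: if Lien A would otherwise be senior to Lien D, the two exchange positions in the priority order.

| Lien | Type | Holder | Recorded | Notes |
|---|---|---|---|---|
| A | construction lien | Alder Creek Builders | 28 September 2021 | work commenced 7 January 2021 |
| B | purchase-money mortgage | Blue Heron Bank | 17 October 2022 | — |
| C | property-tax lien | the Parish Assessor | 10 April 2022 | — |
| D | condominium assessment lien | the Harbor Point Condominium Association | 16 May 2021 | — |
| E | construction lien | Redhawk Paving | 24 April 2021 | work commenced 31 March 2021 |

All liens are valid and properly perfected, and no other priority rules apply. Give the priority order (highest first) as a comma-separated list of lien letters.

First, effective dates: A relates back to 7 January 2021 (work commenced); B was recorded 144 days after the deed, outside the 30-day window, so it keeps its recording date; E is treated as recorded 31 March 2021, the work-commencement date.
Sorted by effective date: A (7 January 2021), E (31 March 2021), D (16 May 2021), C (10 April 2022), B (17 October 2022).
A is senior to D before the subordination, so the two trade places.

D, E, A, C, B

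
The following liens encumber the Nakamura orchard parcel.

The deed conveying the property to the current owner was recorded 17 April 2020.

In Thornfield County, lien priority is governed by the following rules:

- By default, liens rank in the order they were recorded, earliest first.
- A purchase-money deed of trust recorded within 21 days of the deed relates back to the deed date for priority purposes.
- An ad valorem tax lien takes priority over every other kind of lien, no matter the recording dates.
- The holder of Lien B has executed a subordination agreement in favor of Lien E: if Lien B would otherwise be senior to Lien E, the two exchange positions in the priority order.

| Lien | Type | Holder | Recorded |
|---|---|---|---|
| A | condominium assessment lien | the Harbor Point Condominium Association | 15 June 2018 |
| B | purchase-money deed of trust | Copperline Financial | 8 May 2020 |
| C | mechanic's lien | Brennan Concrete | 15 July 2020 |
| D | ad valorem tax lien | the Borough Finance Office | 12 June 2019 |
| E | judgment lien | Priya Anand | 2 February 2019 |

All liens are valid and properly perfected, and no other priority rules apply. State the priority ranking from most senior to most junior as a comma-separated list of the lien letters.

Adjusting effective dates: B relates back to the deed date 17 April 2020.
D, as an ad valorem tax lien, has superpriority and ranks first.
Remaining liens by effective date: A (15 June 2018), E (2 February 2019), B (17 April 2020), C (15 July 2020).
B already ranks below E; the subordination has no effect.

D, A, E, B, C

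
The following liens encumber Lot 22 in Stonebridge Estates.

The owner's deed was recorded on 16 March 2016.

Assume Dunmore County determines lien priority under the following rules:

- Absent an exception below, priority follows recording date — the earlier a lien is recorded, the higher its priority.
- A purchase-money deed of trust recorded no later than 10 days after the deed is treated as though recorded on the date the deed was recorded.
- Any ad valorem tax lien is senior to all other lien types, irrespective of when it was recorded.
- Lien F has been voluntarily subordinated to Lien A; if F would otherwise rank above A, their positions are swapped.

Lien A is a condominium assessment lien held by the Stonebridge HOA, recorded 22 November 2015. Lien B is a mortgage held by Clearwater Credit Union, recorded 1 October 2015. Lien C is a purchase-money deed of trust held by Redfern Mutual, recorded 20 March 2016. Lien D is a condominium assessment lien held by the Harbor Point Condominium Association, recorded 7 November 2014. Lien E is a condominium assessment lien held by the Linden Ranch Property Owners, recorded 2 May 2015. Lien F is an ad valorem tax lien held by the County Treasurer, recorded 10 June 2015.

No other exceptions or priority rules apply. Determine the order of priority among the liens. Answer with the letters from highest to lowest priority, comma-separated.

A, D, E, B, F, C

Effective dates after the stated exceptions: C relates back to the deed date 16 March 2016.
F is an ad valorem tax lien, so it outranks all other liens regardless of date.
Ordering the rest by effective date: D (7 November 2014), E (2 May 2015), B (1 October 2015), A (22 November 2015), C (16 March 2016).
Because F would otherwise rank above A, the subordination swaps them.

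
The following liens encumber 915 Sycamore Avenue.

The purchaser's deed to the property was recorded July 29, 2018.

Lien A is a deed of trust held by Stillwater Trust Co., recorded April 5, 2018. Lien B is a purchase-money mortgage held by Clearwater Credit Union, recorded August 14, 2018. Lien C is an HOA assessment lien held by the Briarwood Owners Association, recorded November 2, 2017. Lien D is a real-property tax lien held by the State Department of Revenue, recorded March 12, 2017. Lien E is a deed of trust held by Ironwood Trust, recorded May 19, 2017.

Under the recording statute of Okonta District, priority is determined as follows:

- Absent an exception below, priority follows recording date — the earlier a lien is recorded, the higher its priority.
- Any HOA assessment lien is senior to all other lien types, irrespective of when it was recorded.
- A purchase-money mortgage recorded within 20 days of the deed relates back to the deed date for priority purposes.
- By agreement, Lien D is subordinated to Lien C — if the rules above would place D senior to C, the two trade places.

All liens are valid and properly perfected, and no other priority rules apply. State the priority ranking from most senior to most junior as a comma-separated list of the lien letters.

C, D, E, A, B

Effective dates: B was recorded within the 20-day window, so its effective date is the deed date July 29, 2018.
C is an HOA assessment lien and takes priority over every other lien.
The other liens, earliest effective date first: D (March 12, 2017), E (May 19, 2017), A (April 5, 2018), B (July 29, 2018).
D is already junior to C, so the subordination agreement changes nothing.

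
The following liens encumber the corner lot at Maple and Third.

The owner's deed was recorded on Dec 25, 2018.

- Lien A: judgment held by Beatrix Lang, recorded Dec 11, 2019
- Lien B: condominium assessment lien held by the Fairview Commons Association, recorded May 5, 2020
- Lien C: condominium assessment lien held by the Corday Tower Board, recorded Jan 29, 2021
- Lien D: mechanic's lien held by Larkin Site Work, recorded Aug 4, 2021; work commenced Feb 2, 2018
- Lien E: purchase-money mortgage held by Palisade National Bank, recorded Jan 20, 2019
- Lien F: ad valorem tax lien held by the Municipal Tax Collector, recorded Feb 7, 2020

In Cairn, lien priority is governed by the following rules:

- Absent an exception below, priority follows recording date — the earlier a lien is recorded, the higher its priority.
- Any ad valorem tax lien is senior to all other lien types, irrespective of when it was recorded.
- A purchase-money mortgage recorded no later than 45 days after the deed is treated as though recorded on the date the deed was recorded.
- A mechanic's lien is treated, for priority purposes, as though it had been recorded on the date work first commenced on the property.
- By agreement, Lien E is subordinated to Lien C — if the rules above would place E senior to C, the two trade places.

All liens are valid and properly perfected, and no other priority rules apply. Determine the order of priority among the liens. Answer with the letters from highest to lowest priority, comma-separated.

F, D, C, A, B, E

First, effective dates: D's effective date is Feb 2, 2018, when work began; E's effective date is the deed date, Dec 25, 2018.
F, as an ad valorem tax lien, has superpriority and ranks first.
Remaining liens by effective date: D (Feb 2, 2018), E (Dec 25, 2018), A (Dec 11, 2019), B (May 5, 2020), C (Jan 29, 2021).
The subordination applies — E was senior to C — so E and C swap.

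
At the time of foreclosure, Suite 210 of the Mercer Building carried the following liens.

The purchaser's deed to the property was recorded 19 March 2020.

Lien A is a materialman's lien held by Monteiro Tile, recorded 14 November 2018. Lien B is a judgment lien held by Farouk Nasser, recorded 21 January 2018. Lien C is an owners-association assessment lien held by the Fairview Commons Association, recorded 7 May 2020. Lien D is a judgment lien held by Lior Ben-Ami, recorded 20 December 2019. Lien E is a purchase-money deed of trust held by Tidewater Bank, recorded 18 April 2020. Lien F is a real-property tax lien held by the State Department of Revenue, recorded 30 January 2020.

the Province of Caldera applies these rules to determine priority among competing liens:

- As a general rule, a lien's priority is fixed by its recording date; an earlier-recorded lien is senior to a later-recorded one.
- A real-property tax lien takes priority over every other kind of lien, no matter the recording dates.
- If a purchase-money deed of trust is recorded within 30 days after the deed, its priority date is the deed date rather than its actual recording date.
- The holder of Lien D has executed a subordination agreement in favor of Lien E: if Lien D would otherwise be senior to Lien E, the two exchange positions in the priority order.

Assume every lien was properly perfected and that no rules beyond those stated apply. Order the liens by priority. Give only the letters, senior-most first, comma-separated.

F, B, A, E, D, C

Adjusting effective dates: E's effective date is the deed date, 19 March 2020.
As a real-property tax lien, F is senior to every other lien.
The other liens, earliest effective date first: B (21 January 2018), A (14 November 2018), D (20 December 2019), E (19 March 2020), C (7 May 2020).
D would otherwise be senior to E, so under the subordination agreement D and E exchange positions.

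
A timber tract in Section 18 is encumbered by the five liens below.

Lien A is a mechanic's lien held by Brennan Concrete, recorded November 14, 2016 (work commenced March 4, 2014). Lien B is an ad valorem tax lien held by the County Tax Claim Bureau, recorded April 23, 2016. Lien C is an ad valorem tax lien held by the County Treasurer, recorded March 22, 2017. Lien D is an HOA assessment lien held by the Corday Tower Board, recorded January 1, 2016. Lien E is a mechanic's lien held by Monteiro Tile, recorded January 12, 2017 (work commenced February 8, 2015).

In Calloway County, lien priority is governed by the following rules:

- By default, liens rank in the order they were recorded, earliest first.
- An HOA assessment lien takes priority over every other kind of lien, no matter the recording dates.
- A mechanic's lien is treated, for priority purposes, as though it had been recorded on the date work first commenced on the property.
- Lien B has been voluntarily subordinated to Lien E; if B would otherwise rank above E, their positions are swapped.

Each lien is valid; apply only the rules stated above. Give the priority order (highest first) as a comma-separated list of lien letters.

D, A, E, B, C

Adjusting effective dates: A is treated as recorded March 4, 2014, the work-commencement date; E relates back to February 8, 2015 (work commenced).
As an HOA assessment lien, D is senior to every other lien.
The other liens, earliest effective date first: A (March 4, 2014), E (February 8, 2015), B (April 23, 2016), C (March 22, 2017).
B already ranks below E; the subordination has no effect.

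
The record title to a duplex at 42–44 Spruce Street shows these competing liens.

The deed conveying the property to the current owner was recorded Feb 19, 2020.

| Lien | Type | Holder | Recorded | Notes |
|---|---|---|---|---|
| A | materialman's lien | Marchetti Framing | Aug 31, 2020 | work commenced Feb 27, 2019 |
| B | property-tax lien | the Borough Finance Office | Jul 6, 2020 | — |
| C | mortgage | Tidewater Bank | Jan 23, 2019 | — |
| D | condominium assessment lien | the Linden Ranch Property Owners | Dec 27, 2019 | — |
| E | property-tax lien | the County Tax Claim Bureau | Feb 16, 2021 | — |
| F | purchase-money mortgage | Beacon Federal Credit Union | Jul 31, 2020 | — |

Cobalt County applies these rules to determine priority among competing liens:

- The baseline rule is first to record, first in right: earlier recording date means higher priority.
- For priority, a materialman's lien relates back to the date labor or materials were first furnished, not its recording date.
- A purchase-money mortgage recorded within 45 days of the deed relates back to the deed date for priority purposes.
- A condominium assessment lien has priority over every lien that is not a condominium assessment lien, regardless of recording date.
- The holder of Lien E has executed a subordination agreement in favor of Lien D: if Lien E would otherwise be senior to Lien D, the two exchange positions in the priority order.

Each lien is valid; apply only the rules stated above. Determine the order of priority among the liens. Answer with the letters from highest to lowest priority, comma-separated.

D, C, A, B, F, E

First, effective dates: A is treated as recorded Feb 27, 2019, the work-commencement date; F was recorded 163 days after the deed, outside the 45-day window, so it keeps its recording date.
D, as a condominium assessment lien, has superpriority and ranks first.
The other liens, earliest effective date first: C (Jan 23, 2019), A (Feb 27, 2019), B (Jul 6, 2020), F (Jul 31, 2020), E (Feb 16, 2021).
Since E is not senior to D, the subordination leaves the order unchanged.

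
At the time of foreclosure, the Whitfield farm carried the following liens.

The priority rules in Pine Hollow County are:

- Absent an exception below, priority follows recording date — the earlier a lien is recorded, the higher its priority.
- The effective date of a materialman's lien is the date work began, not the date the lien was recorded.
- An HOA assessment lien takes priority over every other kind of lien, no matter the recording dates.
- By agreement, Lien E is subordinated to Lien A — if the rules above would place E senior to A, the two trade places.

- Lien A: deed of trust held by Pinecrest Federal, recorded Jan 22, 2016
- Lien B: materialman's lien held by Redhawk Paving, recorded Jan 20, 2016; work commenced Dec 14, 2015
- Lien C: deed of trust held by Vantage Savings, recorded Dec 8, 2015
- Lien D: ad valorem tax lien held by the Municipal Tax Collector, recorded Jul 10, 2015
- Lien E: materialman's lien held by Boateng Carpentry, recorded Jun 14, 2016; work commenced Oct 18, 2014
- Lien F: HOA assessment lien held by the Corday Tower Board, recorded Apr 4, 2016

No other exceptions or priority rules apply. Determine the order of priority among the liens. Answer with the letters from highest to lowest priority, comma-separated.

Adjusting effective dates: B relates back to Dec 14, 2015 (work commenced); E is treated as recorded Oct 18, 2014, the work-commencement date.
As an HOA assessment lien, F is senior to every other lien.
Remaining liens by effective date: E (Oct 18, 2014), D (Jul 10, 2015), C (Dec 8, 2015), B (Dec 14, 2015), A (Jan 22, 2016).
The subordination applies — E was senior to A — so E and A swap.

F, A, D, C, B, E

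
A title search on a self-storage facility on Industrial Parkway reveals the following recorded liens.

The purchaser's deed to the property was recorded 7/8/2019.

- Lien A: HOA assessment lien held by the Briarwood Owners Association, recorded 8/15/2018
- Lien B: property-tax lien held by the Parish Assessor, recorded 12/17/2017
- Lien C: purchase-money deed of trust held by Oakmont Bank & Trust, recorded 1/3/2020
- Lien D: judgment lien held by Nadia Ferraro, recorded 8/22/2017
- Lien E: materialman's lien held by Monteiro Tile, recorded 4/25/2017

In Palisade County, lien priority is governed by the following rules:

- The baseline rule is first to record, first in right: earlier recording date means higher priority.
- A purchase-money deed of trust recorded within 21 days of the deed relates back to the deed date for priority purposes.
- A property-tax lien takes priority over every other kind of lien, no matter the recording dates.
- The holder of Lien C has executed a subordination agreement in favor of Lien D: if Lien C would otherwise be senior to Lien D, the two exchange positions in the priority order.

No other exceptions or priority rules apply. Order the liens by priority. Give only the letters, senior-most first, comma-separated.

B, E, D, A, C

Adjusting effective dates: C was recorded 179 days after the deed — beyond 21 days — so no relation-back applies.
B is a property-tax lien, so it outranks all other liens regardless of date.
Among the remaining liens, by effective date: E (4/25/2017), D (8/22/2017), A (8/15/2018), C (1/3/2020).
C already ranks below D; the subordination has no effect.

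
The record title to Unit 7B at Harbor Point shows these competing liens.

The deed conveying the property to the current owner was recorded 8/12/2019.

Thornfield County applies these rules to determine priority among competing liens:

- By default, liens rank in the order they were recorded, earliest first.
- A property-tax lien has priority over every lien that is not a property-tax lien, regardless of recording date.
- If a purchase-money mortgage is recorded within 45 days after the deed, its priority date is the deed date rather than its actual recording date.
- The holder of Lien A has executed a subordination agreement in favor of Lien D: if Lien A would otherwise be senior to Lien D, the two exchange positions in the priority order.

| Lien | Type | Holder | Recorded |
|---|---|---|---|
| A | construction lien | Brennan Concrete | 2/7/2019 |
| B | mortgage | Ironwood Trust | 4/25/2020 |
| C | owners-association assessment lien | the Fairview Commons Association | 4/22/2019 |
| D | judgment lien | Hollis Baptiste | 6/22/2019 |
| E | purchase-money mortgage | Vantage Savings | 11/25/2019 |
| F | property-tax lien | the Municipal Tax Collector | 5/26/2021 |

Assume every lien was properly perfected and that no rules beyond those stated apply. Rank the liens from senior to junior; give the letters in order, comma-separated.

F, D, C, A, E, B

Adjusting effective dates: E was recorded 105 days after the deed, outside the 45-day window, so it keeps its recording date.
F is a property-tax lien, so it outranks all other liens regardless of date.
Ordering the rest by effective date: A (2/7/2019), C (4/22/2019), D (6/22/2019), E (11/25/2019), B (4/25/2020).
A would otherwise be senior to D, so under the subordination agreement A and D exchange positions.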